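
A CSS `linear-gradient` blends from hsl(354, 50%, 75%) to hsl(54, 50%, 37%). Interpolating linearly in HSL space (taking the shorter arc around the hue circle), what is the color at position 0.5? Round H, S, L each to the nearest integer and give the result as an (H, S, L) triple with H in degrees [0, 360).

Hue: 54 − 354 = -300°, but |-300| > 180 so the shorter arc goes the other way: Δh = -300 + 360 = 60°.
H = 354 + 0.5 × (60) = 384 → 384 → 384 mod 360 = 24°
S = 50 + 0.5 × (50 − 50) = 50 → 50%
L = 75 + 0.5 × (37 − 75) = 56 → 56%

(24, 50, 56)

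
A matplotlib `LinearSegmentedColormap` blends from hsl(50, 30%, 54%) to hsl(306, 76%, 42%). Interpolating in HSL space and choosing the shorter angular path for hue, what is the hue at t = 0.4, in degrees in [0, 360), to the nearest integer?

Hue: 306 − 50 = 256°, but |256| > 180 so the shorter arc goes the other way: Δh = 256 − 360 = -104°.
H = 50 + 0.4 × (-104) = 8.4 → 8°

8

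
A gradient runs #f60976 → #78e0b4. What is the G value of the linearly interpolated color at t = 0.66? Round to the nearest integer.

G₁ = 9 (from #f60976), G₂ = 224 (from #78e0b4).
G = 9 + 0.66 × (224 − 9) = 150.9 → 151

151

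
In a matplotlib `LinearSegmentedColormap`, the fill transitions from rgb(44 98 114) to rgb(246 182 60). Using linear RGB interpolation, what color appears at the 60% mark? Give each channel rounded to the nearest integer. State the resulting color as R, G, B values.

(165, 148, 82)

60% corresponds to t = 0.6.
R = 44 + 0.6 × (246 − 44) = 44 + 0.6 × 202 = 165.2 → 165
G = 98 + 0.6 × (182 − 98) = 98 + 0.6 × 84 = 148.4 → 148
B = 114 + 0.6 × (60 − 114) = 114 + 0.6 × -54 = 81.6 → 82
So the blended color is (165, 148, 82), about #a59452.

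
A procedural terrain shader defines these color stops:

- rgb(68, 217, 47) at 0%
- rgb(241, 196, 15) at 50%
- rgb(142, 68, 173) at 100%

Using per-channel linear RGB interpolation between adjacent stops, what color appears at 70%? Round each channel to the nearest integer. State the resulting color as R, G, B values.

(201, 145, 78)

70% lies between the 50% and 100% stops, so the local fraction is t = (70 − 50)/(100 − 50) = 20/50 ≈ 0.4.
R = 241 + 0.4 × (142 − 241) = 201.4 → 201
G = 196 + 0.4 × (68 − 196) = 144.8 → 145
B = 15 + 0.4 × (173 − 15) = 78.2 → 78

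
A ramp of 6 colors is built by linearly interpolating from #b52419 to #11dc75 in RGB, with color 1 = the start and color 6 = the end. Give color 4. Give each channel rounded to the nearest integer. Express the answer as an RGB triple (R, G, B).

(83, 146, 80)

With 6 swatches and endpoints inclusive, swatch 4 sits at t = (4 − 1)/(6 − 1) = 3/5 ≈ 0.6.
#b52419 → (181, 36, 25); #11dc75 → (17, 220, 117).
R = 181 + 0.6 × (17 − 181) = 82.6 → 83
G = 36 + 0.6 × (220 − 36) = 146.4 → 146
B = 25 + 0.6 × (117 − 25) = 80.2 → 80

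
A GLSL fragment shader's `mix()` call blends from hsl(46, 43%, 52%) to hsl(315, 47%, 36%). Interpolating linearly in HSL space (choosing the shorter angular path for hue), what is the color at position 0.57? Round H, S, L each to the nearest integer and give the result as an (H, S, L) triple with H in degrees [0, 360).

(354, 45, 43)

Hue: 315 − 46 = 269°, but |269| > 180 so the shorter arc goes the other way: Δh = 269 − 360 = -91°.
H = 46 + 0.57 × (-91) = -5.87 → -6 → -6 mod 360 = 354°
S = 43 + 0.57 × (47 − 43) = 45.28 → 45%
L = 52 + 0.57 × (36 − 52) = 42.88 → 43%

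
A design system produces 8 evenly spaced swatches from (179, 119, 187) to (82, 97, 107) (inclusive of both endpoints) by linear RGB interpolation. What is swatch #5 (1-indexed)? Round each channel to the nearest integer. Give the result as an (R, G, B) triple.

With 8 swatches and endpoints inclusive, swatch 5 sits at t = (5 − 1)/(8 − 1) = 4/7 ≈ 0.5714.
R = 179 + 0.5714 × (82 − 179) = 123.574 → 124
G = 119 + 0.5714 × (97 − 119) = 106.429 → 106
B = 187 + 0.5714 × (107 − 187) = 141.288 → 141

(124, 106, 141)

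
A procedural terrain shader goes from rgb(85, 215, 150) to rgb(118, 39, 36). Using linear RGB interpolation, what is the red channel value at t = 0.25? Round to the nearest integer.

R = 85 + 0.25 × (118 − 85) = 93.25 → 93

93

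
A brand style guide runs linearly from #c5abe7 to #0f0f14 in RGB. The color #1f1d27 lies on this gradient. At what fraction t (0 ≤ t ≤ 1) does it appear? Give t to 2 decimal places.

0.91

Invert the lerp on the B channel (largest span, 211): t = (39 − 231) / (20 − 231) = -192/-211 = 0.90995.
Check on R: (31 − 197)/(15 − 197) = 0.9121 ✓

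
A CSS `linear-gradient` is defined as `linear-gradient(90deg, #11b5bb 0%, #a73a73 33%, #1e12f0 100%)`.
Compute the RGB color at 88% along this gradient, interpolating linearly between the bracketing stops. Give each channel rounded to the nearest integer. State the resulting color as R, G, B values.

(55, 25, 218)

88% lies between the 33% and 100% stops, so the local fraction is t = (88 − 33)/(100 − 33) = 55/67 ≈ 0.8209.
#a73a73 → (167, 58, 115); #1e12f0 → (30, 18, 240).
R = 167 + 0.8209 × (30 − 167) = 54.537 → 55
G = 58 + 0.8209 × (18 − 58) = 25.164 → 25
B = 115 + 0.8209 × (240 − 115) = 217.613 → 218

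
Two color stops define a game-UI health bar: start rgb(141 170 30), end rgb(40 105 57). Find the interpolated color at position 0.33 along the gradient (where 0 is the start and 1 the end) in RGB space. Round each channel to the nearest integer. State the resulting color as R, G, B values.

R = 141 + 0.33 × (40 − 141) = 141 + 0.33 × -101 = 107.67 → 108
G = 170 + 0.33 × (105 − 170) = 170 + 0.33 × -65 = 148.55 → 149
B = 30 + 0.33 × (57 − 30) = 30 + 0.33 × 27 = 38.91 → 39

(108, 149, 39)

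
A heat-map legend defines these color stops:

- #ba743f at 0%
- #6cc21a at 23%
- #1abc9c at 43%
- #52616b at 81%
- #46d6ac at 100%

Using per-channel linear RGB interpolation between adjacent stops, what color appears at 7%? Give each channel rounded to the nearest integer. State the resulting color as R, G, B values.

(162, 140, 52)

7% lies between the 0% and 23% stops, so the local fraction is t = (7 − 0)/(23 − 0) = 7/23 ≈ 0.3043.
#ba743f → (186, 116, 63); #6cc21a → (108, 194, 26).
R = 186 + 0.3043 × (108 − 186) = 162.265 → 162
G = 116 + 0.3043 × (194 − 116) = 139.735 → 140
B = 63 + 0.3043 × (26 − 63) = 51.741 → 52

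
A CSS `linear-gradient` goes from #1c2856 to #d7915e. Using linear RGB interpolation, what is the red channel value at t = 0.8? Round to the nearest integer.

178

R₁ = 28 (from #1c2856), R₂ = 215 (from #d7915e).
R = 28 + 0.8 × (215 − 28) = 177.6 → 178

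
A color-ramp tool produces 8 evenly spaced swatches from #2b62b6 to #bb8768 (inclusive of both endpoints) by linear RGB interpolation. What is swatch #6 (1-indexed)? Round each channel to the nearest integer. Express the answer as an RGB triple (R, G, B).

(146, 124, 126)

With 8 swatches and endpoints inclusive, swatch 6 sits at t = (6 − 1)/(8 − 1) = 5/7 ≈ 0.7143.
#2b62b6 → (43, 98, 182); #bb8768 → (187, 135, 104).
R = 43 + 0.7143 × (187 − 43) = 145.859 → 146
G = 98 + 0.7143 × (135 − 98) = 124.429 → 124
B = 182 + 0.7143 × (104 − 182) = 126.285 → 126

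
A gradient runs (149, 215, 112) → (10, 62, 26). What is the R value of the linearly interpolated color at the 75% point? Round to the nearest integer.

R = 149 + 0.75 × (10 − 149) = 44.75 → 45

45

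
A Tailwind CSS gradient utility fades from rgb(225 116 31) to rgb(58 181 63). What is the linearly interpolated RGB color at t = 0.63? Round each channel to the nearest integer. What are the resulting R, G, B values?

(120, 157, 51)

R = 225 + 0.63 × (58 − 225) = 225 + 0.63 × -167 = 119.79 → 120
G = 116 + 0.63 × (181 − 116) = 116 + 0.63 × 65 = 156.95 → 157
B = 31 + 0.63 × (63 − 31) = 31 + 0.63 × 32 = 51.16 → 51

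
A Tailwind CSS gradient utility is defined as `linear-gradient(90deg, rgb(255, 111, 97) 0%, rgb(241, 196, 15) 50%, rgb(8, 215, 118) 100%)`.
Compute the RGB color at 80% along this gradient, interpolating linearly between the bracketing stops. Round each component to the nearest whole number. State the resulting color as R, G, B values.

80% lies between the 50% and 100% stops, so the local fraction is t = (80 − 50)/(100 − 50) = 30/50 ≈ 0.6.
R = 241 + 0.6 × (8 − 241) = 101.2 → 101
G = 196 + 0.6 × (215 − 196) = 207.4 → 207
B = 15 + 0.6 × (118 − 15) = 76.8 → 77

(101, 207, 77)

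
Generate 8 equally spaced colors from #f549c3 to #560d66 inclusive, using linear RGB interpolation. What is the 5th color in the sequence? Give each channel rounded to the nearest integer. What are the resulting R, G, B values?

(154, 39, 142)

With 8 swatches and endpoints inclusive, swatch 5 sits at t = (5 − 1)/(8 − 1) = 4/7 ≈ 0.5714.
#f549c3 → (245, 73, 195); #560d66 → (86, 13, 102).
R = 245 + 0.5714 × (86 − 245) = 154.147 → 154
G = 73 + 0.5714 × (13 − 73) = 38.716 → 39
B = 195 + 0.5714 × (102 − 195) = 141.86 → 142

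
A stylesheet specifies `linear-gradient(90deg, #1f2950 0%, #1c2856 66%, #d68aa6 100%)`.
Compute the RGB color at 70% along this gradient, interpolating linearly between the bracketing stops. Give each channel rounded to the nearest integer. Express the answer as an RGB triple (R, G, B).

70% lies between the 66% and 100% stops, so the local fraction is t = (70 − 66)/(100 − 66) = 4/34 ≈ 0.1176.
#1c2856 → (28, 40, 86); #d68aa6 → (214, 138, 166).
R = 28 + 0.1176 × (214 − 28) = 49.874 → 50
G = 40 + 0.1176 × (138 − 40) = 51.525 → 52
B = 86 + 0.1176 × (166 − 86) = 95.408 → 95

(50, 52, 95)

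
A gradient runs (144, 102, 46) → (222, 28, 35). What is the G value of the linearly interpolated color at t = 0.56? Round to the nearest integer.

61

G = 102 + 0.56 × (28 − 102) = 60.56 → 61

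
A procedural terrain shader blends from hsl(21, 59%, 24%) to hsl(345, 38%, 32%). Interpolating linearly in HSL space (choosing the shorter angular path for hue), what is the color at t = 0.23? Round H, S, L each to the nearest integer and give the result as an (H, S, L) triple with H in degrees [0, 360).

Hue: 345 − 21 = 324°, but |324| > 180 so the shorter arc goes the other way: Δh = 324 − 360 = -36°.
H = 21 + 0.23 × (-36) = 12.72 → 13°
S = 59 + 0.23 × (38 − 59) = 54.17 → 54%
L = 24 + 0.23 × (32 − 24) = 25.84 → 26%

(13, 54, 26)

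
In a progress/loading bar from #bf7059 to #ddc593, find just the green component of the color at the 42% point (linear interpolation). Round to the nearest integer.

G₁ = 112 (from #bf7059), G₂ = 197 (from #ddc593).
G = 112 + 0.42 × (197 − 112) = 147.7 → 148

148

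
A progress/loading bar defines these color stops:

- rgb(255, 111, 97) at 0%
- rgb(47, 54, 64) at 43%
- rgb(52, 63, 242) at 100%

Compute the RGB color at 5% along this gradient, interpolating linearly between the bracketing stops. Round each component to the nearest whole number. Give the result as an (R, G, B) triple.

5% lies between the 0% and 43% stops, so the local fraction is t = (5 − 0)/(43 − 0) = 5/43 ≈ 0.1163.
R = 255 + 0.1163 × (47 − 255) = 230.81 → 231
G = 111 + 0.1163 × (54 − 111) = 104.371 → 104
B = 97 + 0.1163 × (64 − 97) = 93.162 → 93

(231, 104, 93)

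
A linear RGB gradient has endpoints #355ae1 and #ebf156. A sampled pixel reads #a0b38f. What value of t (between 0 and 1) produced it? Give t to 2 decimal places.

0.59

Invert the lerp on the R channel (largest span, 182): t = (160 − 53) / (235 − 53) = 107/182 = 0.58791.
Check on G: (179 − 90)/(241 − 90) = 0.5894 ✓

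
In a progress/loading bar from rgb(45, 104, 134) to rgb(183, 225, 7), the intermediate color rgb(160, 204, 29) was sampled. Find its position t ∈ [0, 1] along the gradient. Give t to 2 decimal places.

0.83

Invert the lerp on the R channel (largest span, 138): t = (160 − 45) / (183 − 45) = 115/138 = 0.83333.
Check on G: (204 − 104)/(225 − 104) = 0.8264 ✓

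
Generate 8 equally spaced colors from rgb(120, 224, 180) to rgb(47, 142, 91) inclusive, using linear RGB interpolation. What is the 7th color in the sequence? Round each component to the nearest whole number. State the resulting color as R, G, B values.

(57, 154, 104)

With 8 swatches and endpoints inclusive, swatch 7 sits at t = (7 − 1)/(8 − 1) = 6/7 ≈ 0.8571.
R = 120 + 0.8571 × (47 − 120) = 57.432 → 57
G = 224 + 0.8571 × (142 − 224) = 153.718 → 154
B = 180 + 0.8571 × (91 − 180) = 103.718 → 104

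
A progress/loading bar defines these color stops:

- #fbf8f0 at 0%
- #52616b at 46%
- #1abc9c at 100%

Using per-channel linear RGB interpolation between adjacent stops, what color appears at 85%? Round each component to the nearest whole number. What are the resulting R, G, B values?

85% lies between the 46% and 100% stops, so the local fraction is t = (85 − 46)/(100 − 46) = 39/54 ≈ 0.7222.
#52616b → (82, 97, 107); #1abc9c → (26, 188, 156).
R = 82 + 0.7222 × (26 − 82) = 41.557 → 42
G = 97 + 0.7222 × (188 − 97) = 162.72 → 163
B = 107 + 0.7222 × (156 − 107) = 142.388 → 142

(42, 163, 142)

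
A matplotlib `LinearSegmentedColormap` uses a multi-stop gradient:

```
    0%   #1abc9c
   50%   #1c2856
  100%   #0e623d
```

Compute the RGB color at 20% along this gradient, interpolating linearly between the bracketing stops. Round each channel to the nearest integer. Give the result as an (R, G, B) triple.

20% lies between the 0% and 50% stops, so the local fraction is t = (20 − 0)/(50 − 0) = 20/50 ≈ 0.4.
#1abc9c → (26, 188, 156); #1c2856 → (28, 40, 86).
R = 26 + 0.4 × (28 − 26) = 26.8 → 27
G = 188 + 0.4 × (40 − 188) = 128.8 → 129
B = 156 + 0.4 × (86 − 156) = 128 → 128

(27, 129, 128)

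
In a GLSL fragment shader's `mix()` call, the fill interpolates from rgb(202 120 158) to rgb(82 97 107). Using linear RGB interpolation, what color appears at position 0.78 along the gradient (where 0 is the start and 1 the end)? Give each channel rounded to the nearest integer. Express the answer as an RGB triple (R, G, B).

(108, 102, 118)

R = 202 + 0.78 × (82 − 202) = 202 + 0.78 × -120 = 108.4 → 108
G = 120 + 0.78 × (97 − 120) = 120 + 0.78 × -23 = 102.06 → 102
B = 158 + 0.78 × (107 − 158) = 158 + 0.78 × -51 = 118.22 → 118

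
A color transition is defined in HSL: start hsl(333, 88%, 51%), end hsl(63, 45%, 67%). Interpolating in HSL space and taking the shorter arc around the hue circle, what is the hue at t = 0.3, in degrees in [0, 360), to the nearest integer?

0

Hue: 63 − 333 = -270°, but |-270| > 180 so the shorter arc goes the other way: Δh = -270 + 360 = 90°.
H = 333 + 0.3 × (90) = 360 → 360 → 360 mod 360 = 0°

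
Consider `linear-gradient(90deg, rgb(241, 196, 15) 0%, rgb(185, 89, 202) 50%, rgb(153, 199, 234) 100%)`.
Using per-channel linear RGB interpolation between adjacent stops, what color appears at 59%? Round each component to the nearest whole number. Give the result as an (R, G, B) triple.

59% lies between the 50% and 100% stops, so the local fraction is t = (59 − 50)/(100 − 50) = 9/50 ≈ 0.18.
R = 185 + 0.18 × (153 − 185) = 179.24 → 179
G = 89 + 0.18 × (199 − 89) = 108.8 → 109
B = 202 + 0.18 × (234 − 202) = 207.76 → 208

(179, 109, 208)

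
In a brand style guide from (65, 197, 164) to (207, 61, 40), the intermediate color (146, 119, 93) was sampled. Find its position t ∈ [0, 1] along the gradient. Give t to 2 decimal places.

0.57

Invert the lerp on the R channel (largest span, 142): t = (146 − 65) / (207 − 65) = 81/142 = 0.57042.
Check on G: (119 − 197)/(61 − 197) = 0.5735 ✓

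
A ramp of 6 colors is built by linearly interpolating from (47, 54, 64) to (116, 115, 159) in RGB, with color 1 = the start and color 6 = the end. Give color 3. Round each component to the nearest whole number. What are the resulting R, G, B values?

With 6 swatches and endpoints inclusive, swatch 3 sits at t = (3 − 1)/(6 − 1) = 2/5 ≈ 0.4.
R = 47 + 0.4 × (116 − 47) = 74.6 → 75
G = 54 + 0.4 × (115 − 54) = 78.4 → 78
B = 64 + 0.4 × (159 − 64) = 102 → 102

(75, 78, 102)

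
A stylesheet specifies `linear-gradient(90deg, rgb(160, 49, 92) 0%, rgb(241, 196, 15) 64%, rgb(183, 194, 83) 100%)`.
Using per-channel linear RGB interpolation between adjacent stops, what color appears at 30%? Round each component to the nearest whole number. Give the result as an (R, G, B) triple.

30% lies between the 0% and 64% stops, so the local fraction is t = (30 − 0)/(64 − 0) = 30/64 ≈ 0.4688.
R = 160 + 0.4688 × (241 − 160) = 197.973 → 198
G = 49 + 0.4688 × (196 − 49) = 117.914 → 118
B = 92 + 0.4688 × (15 − 92) = 55.902 → 56

(198, 118, 56)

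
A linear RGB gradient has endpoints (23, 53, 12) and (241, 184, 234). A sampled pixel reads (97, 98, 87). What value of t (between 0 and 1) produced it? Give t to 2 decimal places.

0.34

Invert the lerp on the B channel (largest span, 222): t = (87 − 12) / (234 − 12) = 75/222 = 0.33784.
Check on R: (97 − 23)/(241 − 23) = 0.3394 ✓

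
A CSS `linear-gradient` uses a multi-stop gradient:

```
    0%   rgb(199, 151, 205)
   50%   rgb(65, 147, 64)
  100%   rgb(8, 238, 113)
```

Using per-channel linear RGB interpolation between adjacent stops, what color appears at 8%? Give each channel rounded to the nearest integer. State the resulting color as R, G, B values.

8% lies between the 0% and 50% stops, so the local fraction is t = (8 − 0)/(50 − 0) = 8/50 ≈ 0.16.
R = 199 + 0.16 × (65 − 199) = 177.56 → 178
G = 151 + 0.16 × (147 − 151) = 150.36 → 150
B = 205 + 0.16 × (64 − 205) = 182.44 → 182

(178, 150, 182)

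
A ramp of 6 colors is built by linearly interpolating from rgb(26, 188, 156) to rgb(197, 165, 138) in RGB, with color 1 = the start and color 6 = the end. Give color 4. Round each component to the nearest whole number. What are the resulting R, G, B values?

With 6 swatches and endpoints inclusive, swatch 4 sits at t = (4 − 1)/(6 − 1) = 3/5 ≈ 0.6.
R = 26 + 0.6 × (197 − 26) = 128.6 → 129
G = 188 + 0.6 × (165 − 188) = 174.2 → 174
B = 156 + 0.6 × (138 − 156) = 145.2 → 145

(129, 174, 145)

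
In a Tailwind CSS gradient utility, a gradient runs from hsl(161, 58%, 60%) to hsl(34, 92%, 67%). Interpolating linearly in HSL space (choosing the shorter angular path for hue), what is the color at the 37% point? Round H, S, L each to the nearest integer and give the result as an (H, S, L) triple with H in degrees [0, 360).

Hue arc: Δh = 34 − 161 = -127° (|Δh| ≤ 180, already the shorter path).
H = 161 + 0.37 × (-127) = 114.01 → 114°
S = 58 + 0.37 × (92 − 58) = 70.58 → 71%
L = 60 + 0.37 × (67 − 60) = 62.59 → 63%

(114, 71, 63)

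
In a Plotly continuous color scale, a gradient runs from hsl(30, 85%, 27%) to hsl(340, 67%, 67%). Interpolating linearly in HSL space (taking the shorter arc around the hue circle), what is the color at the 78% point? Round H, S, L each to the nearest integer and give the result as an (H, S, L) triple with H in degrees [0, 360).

(351, 71, 58)

Hue: 340 − 30 = 310°, but |310| > 180 so the shorter arc goes the other way: Δh = 310 − 360 = -50°.
H = 30 + 0.78 × (-50) = -9 → -9 → -9 mod 360 = 351°
S = 85 + 0.78 × (67 − 85) = 70.96 → 71%
L = 27 + 0.78 × (67 − 27) = 58.2 → 58%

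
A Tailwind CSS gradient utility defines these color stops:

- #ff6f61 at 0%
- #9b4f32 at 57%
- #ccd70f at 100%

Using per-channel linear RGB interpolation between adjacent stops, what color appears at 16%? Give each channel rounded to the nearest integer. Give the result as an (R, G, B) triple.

16% lies between the 0% and 57% stops, so the local fraction is t = (16 − 0)/(57 − 0) = 16/57 ≈ 0.2807.
#ff6f61 → (255, 111, 97); #9b4f32 → (155, 79, 50).
R = 255 + 0.2807 × (155 − 255) = 226.93 → 227
G = 111 + 0.2807 × (79 − 111) = 102.018 → 102
B = 97 + 0.2807 × (50 − 97) = 83.807 → 84

(227, 102, 84)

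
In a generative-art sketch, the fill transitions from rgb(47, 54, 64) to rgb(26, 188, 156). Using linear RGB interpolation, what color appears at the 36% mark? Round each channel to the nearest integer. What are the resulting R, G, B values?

(39, 102, 97)

36% corresponds to t = 0.36.
R = 47 + 0.36 × (26 − 47) = 47 + 0.36 × -21 = 39.44 → 39
G = 54 + 0.36 × (188 − 54) = 54 + 0.36 × 134 = 102.24 → 102
B = 64 + 0.36 × (156 − 64) = 64 + 0.36 × 92 = 97.12 → 97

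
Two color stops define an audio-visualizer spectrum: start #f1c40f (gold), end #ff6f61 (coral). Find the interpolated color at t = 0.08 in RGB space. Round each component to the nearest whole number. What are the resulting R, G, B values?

(242, 189, 22)

#f1c40f → (241, 196, 15); #ff6f61 → (255, 111, 97).
R = 241 + 0.08 × (255 − 241) = 241 + 0.08 × 14 = 242.12 → 242
G = 196 + 0.08 × (111 − 196) = 196 + 0.08 × -85 = 189.2 → 189
B = 15 + 0.08 × (97 − 15) = 15 + 0.08 × 82 = 21.56 → 22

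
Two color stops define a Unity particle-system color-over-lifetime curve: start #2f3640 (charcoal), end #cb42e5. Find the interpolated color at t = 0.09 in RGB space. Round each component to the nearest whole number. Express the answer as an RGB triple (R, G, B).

#2f3640 → (47, 54, 64); #cb42e5 → (203, 66, 229).
R = 47 + 0.09 × (203 − 47) = 47 + 0.09 × 156 = 61.04 → 61
G = 54 + 0.09 × (66 − 54) = 54 + 0.09 × 12 = 55.08 → 55
B = 64 + 0.09 × (229 − 64) = 64 + 0.09 × 165 = 78.85 → 79
So the blended color is (61, 55, 79), about #3d374f.

(61, 55, 79)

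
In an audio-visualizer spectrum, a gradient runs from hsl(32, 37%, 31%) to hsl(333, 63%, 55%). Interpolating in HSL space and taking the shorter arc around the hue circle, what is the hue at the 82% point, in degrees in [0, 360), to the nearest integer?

Hue: 333 − 32 = 301°, but |301| > 180 so the shorter arc goes the other way: Δh = 301 − 360 = -59°.
H = 32 + 0.82 × (-59) = -16.38 → -16 → -16 mod 360 = 344°

344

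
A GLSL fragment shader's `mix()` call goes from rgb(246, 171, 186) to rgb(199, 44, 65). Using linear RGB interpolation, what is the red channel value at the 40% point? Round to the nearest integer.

227

R = 246 + 0.4 × (199 − 246) = 227.2 → 227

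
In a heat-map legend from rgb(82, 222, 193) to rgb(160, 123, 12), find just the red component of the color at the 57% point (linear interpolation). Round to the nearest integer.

126

R = 82 + 0.57 × (160 − 82) = 126.46 → 126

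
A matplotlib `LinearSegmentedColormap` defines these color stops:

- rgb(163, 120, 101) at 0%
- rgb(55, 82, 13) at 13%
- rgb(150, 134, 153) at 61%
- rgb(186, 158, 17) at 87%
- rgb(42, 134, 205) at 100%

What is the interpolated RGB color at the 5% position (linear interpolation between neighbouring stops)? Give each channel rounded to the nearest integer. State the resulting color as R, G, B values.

5% lies between the 0% and 13% stops, so the local fraction is t = (5 − 0)/(13 − 0) = 5/13 ≈ 0.3846.
R = 163 + 0.3846 × (55 − 163) = 121.463 → 121
G = 120 + 0.3846 × (82 − 120) = 105.385 → 105
B = 101 + 0.3846 × (13 − 101) = 67.155 → 67

(121, 105, 67)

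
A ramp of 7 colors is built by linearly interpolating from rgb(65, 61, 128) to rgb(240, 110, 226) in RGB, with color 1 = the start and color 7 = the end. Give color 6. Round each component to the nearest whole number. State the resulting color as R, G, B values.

With 7 swatches and endpoints inclusive, swatch 6 sits at t = (6 − 1)/(7 − 1) = 5/6 ≈ 0.8333.
R = 65 + 0.8333 × (240 − 65) = 210.828 → 211
G = 61 + 0.8333 × (110 − 61) = 101.832 → 102
B = 128 + 0.8333 × (226 − 128) = 209.663 → 210

(211, 102, 210)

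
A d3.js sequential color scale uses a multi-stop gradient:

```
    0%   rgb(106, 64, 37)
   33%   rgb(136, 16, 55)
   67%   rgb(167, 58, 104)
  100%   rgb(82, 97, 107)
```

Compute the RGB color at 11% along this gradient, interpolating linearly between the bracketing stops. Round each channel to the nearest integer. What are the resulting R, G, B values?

(116, 48, 43)

11% lies between the 0% and 33% stops, so the local fraction is t = (11 − 0)/(33 − 0) = 11/33 ≈ 0.3333.
R = 106 + 0.3333 × (136 − 106) = 115.999 → 116
G = 64 + 0.3333 × (16 − 64) = 48.002 → 48
B = 37 + 0.3333 × (55 − 37) = 42.999 → 43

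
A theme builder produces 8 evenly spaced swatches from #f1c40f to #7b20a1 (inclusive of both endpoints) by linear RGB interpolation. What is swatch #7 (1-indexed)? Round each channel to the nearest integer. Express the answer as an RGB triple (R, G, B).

With 8 swatches and endpoints inclusive, swatch 7 sits at t = (7 − 1)/(8 − 1) = 6/7 ≈ 0.8571.
#f1c40f → (241, 196, 15); #7b20a1 → (123, 32, 161).
R = 241 + 0.8571 × (123 − 241) = 139.862 → 140
G = 196 + 0.8571 × (32 − 196) = 55.436 → 55
B = 15 + 0.8571 × (161 − 15) = 140.137 → 140

(140, 55, 140)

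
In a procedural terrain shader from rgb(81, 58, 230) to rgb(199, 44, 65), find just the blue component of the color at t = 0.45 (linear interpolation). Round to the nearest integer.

156

B = 230 + 0.45 × (65 − 230) = 155.75 → 156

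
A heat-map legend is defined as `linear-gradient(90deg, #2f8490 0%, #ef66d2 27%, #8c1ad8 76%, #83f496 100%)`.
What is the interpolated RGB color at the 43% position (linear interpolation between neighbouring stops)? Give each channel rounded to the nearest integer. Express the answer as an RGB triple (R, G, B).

43% lies between the 27% and 76% stops, so the local fraction is t = (43 − 27)/(76 − 27) = 16/49 ≈ 0.3265.
#ef66d2 → (239, 102, 210); #8c1ad8 → (140, 26, 216).
R = 239 + 0.3265 × (140 − 239) = 206.677 → 207
G = 102 + 0.3265 × (26 − 102) = 77.186 → 77
B = 210 + 0.3265 × (216 − 210) = 211.959 → 212

(207, 77, 212)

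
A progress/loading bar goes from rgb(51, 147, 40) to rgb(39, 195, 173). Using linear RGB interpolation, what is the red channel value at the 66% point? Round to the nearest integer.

R = 51 + 0.66 × (39 − 51) = 43.08 → 43

43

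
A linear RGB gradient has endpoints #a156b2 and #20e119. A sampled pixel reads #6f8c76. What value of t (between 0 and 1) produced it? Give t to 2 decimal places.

Invert the lerp on the B channel (largest span, 153): t = (118 − 178) / (25 − 178) = -60/-153 = 0.39216.
Check on R: (111 − 161)/(32 − 161) = 0.3876 ✓

0.39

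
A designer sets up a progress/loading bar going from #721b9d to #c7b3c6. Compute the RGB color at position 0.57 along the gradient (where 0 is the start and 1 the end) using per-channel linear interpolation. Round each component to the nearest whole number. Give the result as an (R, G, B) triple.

#721b9d → (114, 27, 157); #c7b3c6 → (199, 179, 198).
R = 114 + 0.57 × (199 − 114) = 114 + 0.57 × 85 = 162.45 → 162
G = 27 + 0.57 × (179 − 27) = 27 + 0.57 × 152 = 113.64 → 114
B = 157 + 0.57 × (198 − 157) = 157 + 0.57 × 41 = 180.37 → 180

(162, 114, 180)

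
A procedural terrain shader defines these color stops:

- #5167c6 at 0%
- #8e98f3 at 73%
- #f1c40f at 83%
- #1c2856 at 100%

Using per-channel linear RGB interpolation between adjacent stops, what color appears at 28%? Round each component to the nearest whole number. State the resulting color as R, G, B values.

(104, 122, 215)

28% lies between the 0% and 73% stops, so the local fraction is t = (28 − 0)/(73 − 0) = 28/73 ≈ 0.3836.
#5167c6 → (81, 103, 198); #8e98f3 → (142, 152, 243).
R = 81 + 0.3836 × (142 − 81) = 104.4 → 104
G = 103 + 0.3836 × (152 − 103) = 121.796 → 122
B = 198 + 0.3836 × (243 − 198) = 215.262 → 215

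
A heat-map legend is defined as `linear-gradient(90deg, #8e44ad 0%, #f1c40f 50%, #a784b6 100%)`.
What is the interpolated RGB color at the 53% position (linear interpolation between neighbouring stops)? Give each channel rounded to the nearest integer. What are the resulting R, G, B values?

53% lies between the 50% and 100% stops, so the local fraction is t = (53 − 50)/(100 − 50) = 3/50 ≈ 0.06.
#f1c40f → (241, 196, 15); #a784b6 → (167, 132, 182).
R = 241 + 0.06 × (167 − 241) = 236.56 → 237
G = 196 + 0.06 × (132 − 196) = 192.16 → 192
B = 15 + 0.06 × (182 − 15) = 25.02 → 25

(237, 192, 25)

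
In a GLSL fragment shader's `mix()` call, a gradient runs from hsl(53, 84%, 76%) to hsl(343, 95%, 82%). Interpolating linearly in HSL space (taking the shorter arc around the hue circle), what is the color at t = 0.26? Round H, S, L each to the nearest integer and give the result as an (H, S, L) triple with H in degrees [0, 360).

Hue: 343 − 53 = 290°, but |290| > 180 so the shorter arc goes the other way: Δh = 290 − 360 = -70°.
H = 53 + 0.26 × (-70) = 34.8 → 35°
S = 84 + 0.26 × (95 − 84) = 86.86 → 87%
L = 76 + 0.26 × (82 − 76) = 77.56 → 78%

(35, 87, 78)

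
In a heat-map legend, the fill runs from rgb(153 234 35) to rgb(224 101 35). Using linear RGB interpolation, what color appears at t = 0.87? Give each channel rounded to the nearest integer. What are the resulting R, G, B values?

R = 153 + 0.87 × (224 − 153) = 153 + 0.87 × 71 = 214.77 → 215
G = 234 + 0.87 × (101 − 234) = 234 + 0.87 × -133 = 118.29 → 118
B = 35 + 0.87 × (35 − 35) = 35 + 0.87 × 0 = 35 → 35

(215, 118, 35)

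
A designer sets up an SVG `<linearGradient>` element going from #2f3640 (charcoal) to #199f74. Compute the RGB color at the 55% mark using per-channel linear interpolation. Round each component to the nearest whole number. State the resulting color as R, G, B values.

#2f3640 → (47, 54, 64); #199f74 → (25, 159, 116).
55% corresponds to t = 0.55.
R = 47 + 0.55 × (25 − 47) = 47 + 0.55 × -22 = 34.9 → 35
G = 54 + 0.55 × (159 − 54) = 54 + 0.55 × 105 = 111.75 → 112
B = 64 + 0.55 × (116 − 64) = 64 + 0.55 × 52 = 92.6 → 93
So the blended color is (35, 112, 93), about #23705d.

(35, 112, 93)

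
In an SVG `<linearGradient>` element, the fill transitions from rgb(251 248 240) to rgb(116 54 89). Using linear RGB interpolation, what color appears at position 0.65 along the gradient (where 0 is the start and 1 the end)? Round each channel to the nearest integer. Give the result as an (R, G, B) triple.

R = 251 + 0.65 × (116 − 251) = 251 + 0.65 × -135 = 163.25 → 163
G = 248 + 0.65 × (54 − 248) = 248 + 0.65 × -194 = 121.9 → 122
B = 240 + 0.65 × (89 − 240) = 240 + 0.65 × -151 = 141.85 → 142

(163, 122, 142)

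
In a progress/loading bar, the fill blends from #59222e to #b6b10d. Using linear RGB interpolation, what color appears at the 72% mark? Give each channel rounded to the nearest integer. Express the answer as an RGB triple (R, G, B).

#59222e → (89, 34, 46); #b6b10d → (182, 177, 13).
72% corresponds to t = 0.72.
R = 89 + 0.72 × (182 − 89) = 89 + 0.72 × 93 = 155.96 → 156
G = 34 + 0.72 × (177 − 34) = 34 + 0.72 × 143 = 136.96 → 137
B = 46 + 0.72 × (13 − 46) = 46 + 0.72 × -33 = 22.24 → 22

(156, 137, 22)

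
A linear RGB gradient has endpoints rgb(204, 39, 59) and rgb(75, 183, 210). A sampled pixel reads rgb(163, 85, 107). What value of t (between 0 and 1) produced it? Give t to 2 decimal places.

Invert the lerp on the B channel (largest span, 151): t = (107 − 59) / (210 − 59) = 48/151 = 0.31788.
Check on R: (163 − 204)/(75 − 204) = 0.3178 ✓

0.32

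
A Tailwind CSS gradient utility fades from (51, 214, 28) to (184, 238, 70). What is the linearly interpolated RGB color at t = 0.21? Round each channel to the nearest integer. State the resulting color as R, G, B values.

(79, 219, 37)

R = 51 + 0.21 × (184 − 51) = 51 + 0.21 × 133 = 78.93 → 79
G = 214 + 0.21 × (238 − 214) = 214 + 0.21 × 24 = 219.04 → 219
B = 28 + 0.21 × (70 − 28) = 28 + 0.21 × 42 = 36.82 → 37
So the blended color is (79, 219, 37), about #4fdb25.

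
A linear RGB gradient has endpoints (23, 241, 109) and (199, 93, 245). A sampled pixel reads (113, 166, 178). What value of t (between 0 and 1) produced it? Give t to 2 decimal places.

Invert the lerp on the R channel (largest span, 176): t = (113 − 23) / (199 − 23) = 90/176 = 0.51136.
Check on G: (166 − 241)/(93 − 241) = 0.5068 ✓

0.51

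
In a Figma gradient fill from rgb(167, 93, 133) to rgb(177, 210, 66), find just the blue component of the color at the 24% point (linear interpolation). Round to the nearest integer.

B = 133 + 0.24 × (66 − 133) = 116.92 → 117

117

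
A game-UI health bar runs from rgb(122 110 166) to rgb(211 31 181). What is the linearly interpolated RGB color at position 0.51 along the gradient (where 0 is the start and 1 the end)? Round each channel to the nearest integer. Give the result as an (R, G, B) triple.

(167, 70, 174)

R = 122 + 0.51 × (211 − 122) = 122 + 0.51 × 89 = 167.39 → 167
G = 110 + 0.51 × (31 − 110) = 110 + 0.51 × -79 = 69.71 → 70
B = 166 + 0.51 × (181 − 166) = 166 + 0.51 × 15 = 173.65 → 174
So the blended color is (167, 70, 174), about #a746ae.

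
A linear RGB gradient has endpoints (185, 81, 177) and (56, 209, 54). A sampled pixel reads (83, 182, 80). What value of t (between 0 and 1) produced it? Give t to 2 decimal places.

0.79

Invert the lerp on the R channel (largest span, 129): t = (83 − 185) / (56 − 185) = -102/-129 = 0.7907.
Check on G: (182 − 81)/(209 − 81) = 0.7891 ✓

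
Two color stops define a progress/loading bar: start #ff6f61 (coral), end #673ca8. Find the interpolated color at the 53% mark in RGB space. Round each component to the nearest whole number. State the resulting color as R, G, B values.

(174, 84, 135)

#ff6f61 → (255, 111, 97); #673ca8 → (103, 60, 168).
53% corresponds to t = 0.53.
R = 255 + 0.53 × (103 − 255) = 255 + 0.53 × -152 = 174.44 → 174
G = 111 + 0.53 × (60 − 111) = 111 + 0.53 × -51 = 83.97 → 84
B = 97 + 0.53 × (168 − 97) = 97 + 0.53 × 71 = 134.63 → 135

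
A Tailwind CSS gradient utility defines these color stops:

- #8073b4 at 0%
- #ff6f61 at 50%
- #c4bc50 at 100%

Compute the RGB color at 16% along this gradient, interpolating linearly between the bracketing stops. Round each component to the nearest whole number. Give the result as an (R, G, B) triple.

16% lies between the 0% and 50% stops, so the local fraction is t = (16 − 0)/(50 − 0) = 16/50 ≈ 0.32.
#8073b4 → (128, 115, 180); #ff6f61 → (255, 111, 97).
R = 128 + 0.32 × (255 − 128) = 168.64 → 169
G = 115 + 0.32 × (111 − 115) = 113.72 → 114
B = 180 + 0.32 × (97 − 180) = 153.44 → 153

(169, 114, 153)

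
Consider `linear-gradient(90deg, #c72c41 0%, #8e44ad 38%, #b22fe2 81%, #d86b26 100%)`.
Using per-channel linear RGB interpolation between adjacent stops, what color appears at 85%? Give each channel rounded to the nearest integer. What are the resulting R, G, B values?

(186, 60, 186)

85% lies between the 81% and 100% stops, so the local fraction is t = (85 − 81)/(100 − 81) = 4/19 ≈ 0.2105.
#b22fe2 → (178, 47, 226); #d86b26 → (216, 107, 38).
R = 178 + 0.2105 × (216 − 178) = 185.999 → 186
G = 47 + 0.2105 × (107 − 47) = 59.63 → 60
B = 226 + 0.2105 × (38 − 226) = 186.426 → 186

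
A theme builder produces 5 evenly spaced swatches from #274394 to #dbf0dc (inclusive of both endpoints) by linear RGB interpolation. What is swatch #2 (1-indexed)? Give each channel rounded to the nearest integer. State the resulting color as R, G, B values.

With 5 swatches and endpoints inclusive, swatch 2 sits at t = (2 − 1)/(5 − 1) = 1/4 ≈ 0.25.
#274394 → (39, 67, 148); #dbf0dc → (219, 240, 220).
R = 39 + 0.25 × (219 − 39) = 84 → 84
G = 67 + 0.25 × (240 − 67) = 110.25 → 110
B = 148 + 0.25 × (220 − 148) = 166 → 166

(84, 110, 166)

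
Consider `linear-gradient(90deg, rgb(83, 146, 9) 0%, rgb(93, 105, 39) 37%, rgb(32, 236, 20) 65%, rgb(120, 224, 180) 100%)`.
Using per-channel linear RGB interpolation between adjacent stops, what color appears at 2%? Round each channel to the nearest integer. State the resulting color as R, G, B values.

(84, 144, 11)

2% lies between the 0% and 37% stops, so the local fraction is t = (2 − 0)/(37 − 0) = 2/37 ≈ 0.0541.
R = 83 + 0.0541 × (93 − 83) = 83.541 → 84
G = 146 + 0.0541 × (105 − 146) = 143.782 → 144
B = 9 + 0.0541 × (39 − 9) = 10.623 → 11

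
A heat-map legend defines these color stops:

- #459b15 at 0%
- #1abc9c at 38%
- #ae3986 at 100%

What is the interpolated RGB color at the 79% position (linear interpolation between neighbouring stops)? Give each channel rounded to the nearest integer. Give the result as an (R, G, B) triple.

79% lies between the 38% and 100% stops, so the local fraction is t = (79 − 38)/(100 − 38) = 41/62 ≈ 0.6613.
#1abc9c → (26, 188, 156); #ae3986 → (174, 57, 134).
R = 26 + 0.6613 × (174 − 26) = 123.872 → 124
G = 188 + 0.6613 × (57 − 188) = 101.37 → 101
B = 156 + 0.6613 × (134 − 156) = 141.451 → 141

(124, 101, 141)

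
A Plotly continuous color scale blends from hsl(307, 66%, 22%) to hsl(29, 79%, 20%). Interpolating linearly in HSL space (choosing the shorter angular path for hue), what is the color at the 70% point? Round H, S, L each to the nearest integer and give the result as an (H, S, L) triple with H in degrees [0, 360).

(4, 75, 21)

Hue: 29 − 307 = -278°, but |-278| > 180 so the shorter arc goes the other way: Δh = -278 + 360 = 82°.
H = 307 + 0.7 × (82) = 364.4 → 364 → 364 mod 360 = 4°
S = 66 + 0.7 × (79 − 66) = 75.1 → 75%
L = 22 + 0.7 × (20 − 22) = 20.6 → 21%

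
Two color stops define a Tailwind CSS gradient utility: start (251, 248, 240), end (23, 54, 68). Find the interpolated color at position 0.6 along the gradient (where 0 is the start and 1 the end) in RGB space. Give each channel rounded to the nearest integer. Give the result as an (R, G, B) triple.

(114, 132, 137)

R = 251 + 0.6 × (23 − 251) = 251 + 0.6 × -228 = 114.2 → 114
G = 248 + 0.6 × (54 − 248) = 248 + 0.6 × -194 = 131.6 → 132
B = 240 + 0.6 × (68 − 240) = 240 + 0.6 × -172 = 136.8 → 137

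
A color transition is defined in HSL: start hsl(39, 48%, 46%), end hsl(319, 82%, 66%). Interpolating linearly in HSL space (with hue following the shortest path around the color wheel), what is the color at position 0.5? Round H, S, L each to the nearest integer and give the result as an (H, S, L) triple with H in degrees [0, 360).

(359, 65, 56)

Hue: 319 − 39 = 280°, but |280| > 180 so the shorter arc goes the other way: Δh = 280 − 360 = -80°.
H = 39 + 0.5 × (-80) = -1 → -1 → -1 mod 360 = 359°
S = 48 + 0.5 × (82 − 48) = 65 → 65%
L = 46 + 0.5 × (66 − 46) = 56 → 56%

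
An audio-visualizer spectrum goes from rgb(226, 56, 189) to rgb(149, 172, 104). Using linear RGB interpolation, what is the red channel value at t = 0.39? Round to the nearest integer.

196

R = 226 + 0.39 × (149 − 226) = 195.97 → 196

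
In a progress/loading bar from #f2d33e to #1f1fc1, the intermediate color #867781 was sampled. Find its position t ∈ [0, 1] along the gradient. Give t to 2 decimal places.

0.51

Invert the lerp on the R channel (largest span, 211): t = (134 − 242) / (31 − 242) = -108/-211 = 0.51185.
Check on G: (119 − 211)/(31 − 211) = 0.5111 ✓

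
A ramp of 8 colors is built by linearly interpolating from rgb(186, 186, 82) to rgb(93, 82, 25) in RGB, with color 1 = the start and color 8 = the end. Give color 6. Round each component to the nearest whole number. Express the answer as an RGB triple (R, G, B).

With 8 swatches and endpoints inclusive, swatch 6 sits at t = (6 − 1)/(8 − 1) = 5/7 ≈ 0.7143.
R = 186 + 0.7143 × (93 − 186) = 119.57 → 120
G = 186 + 0.7143 × (82 − 186) = 111.713 → 112
B = 82 + 0.7143 × (25 − 82) = 41.285 → 41

(120, 112, 41)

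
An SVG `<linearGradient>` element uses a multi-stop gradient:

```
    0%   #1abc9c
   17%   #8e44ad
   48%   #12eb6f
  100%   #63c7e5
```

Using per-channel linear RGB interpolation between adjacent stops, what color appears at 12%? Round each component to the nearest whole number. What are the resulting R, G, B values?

12% lies between the 0% and 17% stops, so the local fraction is t = (12 − 0)/(17 − 0) = 12/17 ≈ 0.7059.
#1abc9c → (26, 188, 156); #8e44ad → (142, 68, 173).
R = 26 + 0.7059 × (142 − 26) = 107.884 → 108
G = 188 + 0.7059 × (68 − 188) = 103.292 → 103
B = 156 + 0.7059 × (173 − 156) = 168 → 168

(108, 103, 168)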